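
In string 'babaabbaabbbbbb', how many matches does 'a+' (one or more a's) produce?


Pattern 'a+' matches one or more consecutive a's.
String: 'babaabbaabbbbbb'
Scanning for runs of a:
  Match 1: 'a' (length 1)
  Match 2: 'aa' (length 2)
  Match 3: 'aa' (length 2)
Total matches: 3

3


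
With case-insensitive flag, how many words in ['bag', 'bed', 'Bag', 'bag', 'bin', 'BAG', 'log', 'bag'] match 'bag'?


Case-insensitive matching: compare each word's lowercase form to 'bag'.
  'bag' -> lower='bag' -> MATCH
  'bed' -> lower='bed' -> no
  'Bag' -> lower='bag' -> MATCH
  'bag' -> lower='bag' -> MATCH
  'bin' -> lower='bin' -> no
  'BAG' -> lower='bag' -> MATCH
  'log' -> lower='log' -> no
  'bag' -> lower='bag' -> MATCH
Matches: ['bag', 'Bag', 'bag', 'BAG', 'bag']
Count: 5

5


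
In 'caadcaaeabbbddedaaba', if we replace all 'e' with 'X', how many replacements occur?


re.sub('e', 'X', text) replaces every occurrence of 'e' with 'X'.
Text: 'caadcaaeabbbddedaaba'
Scanning for 'e':
  pos 7: 'e' -> replacement #1
  pos 14: 'e' -> replacement #2
Total replacements: 2

2


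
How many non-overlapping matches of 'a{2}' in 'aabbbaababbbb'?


Pattern 'a{2}' matches exactly 2 consecutive a's (greedy, non-overlapping).
String: 'aabbbaababbbb'
Scanning for runs of a's:
  Run at pos 0: 'aa' (length 2) -> 1 match(es)
  Run at pos 5: 'aa' (length 2) -> 1 match(es)
  Run at pos 8: 'a' (length 1) -> 0 match(es)
Matches found: ['aa', 'aa']
Total: 2

2


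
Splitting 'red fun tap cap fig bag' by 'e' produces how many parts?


Splitting by 'e' breaks the string at each occurrence of the separator.
Text: 'red fun tap cap fig bag'
Parts after split:
  Part 1: 'r'
  Part 2: 'd fun tap cap fig bag'
Total parts: 2

2


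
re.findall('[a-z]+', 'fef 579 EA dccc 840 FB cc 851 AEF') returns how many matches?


Pattern '[a-z]+' finds one or more lowercase letters.
Text: 'fef 579 EA dccc 840 FB cc 851 AEF'
Scanning for matches:
  Match 1: 'fef'
  Match 2: 'dccc'
  Match 3: 'cc'
Total matches: 3

3


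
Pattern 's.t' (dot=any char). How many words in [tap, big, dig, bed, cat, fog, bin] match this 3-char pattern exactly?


Pattern 's.t' means: starts with 's', any single char, ends with 't'.
Checking each word (must be exactly 3 chars):
  'tap' (len=3): no
  'big' (len=3): no
  'dig' (len=3): no
  'bed' (len=3): no
  'cat' (len=3): no
  'fog' (len=3): no
  'bin' (len=3): no
Matching words: []
Total: 0

0


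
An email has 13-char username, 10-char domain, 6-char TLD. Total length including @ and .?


An email address has format: username@domain.tld
Username length: 13
'@' character: 1
Domain length: 10
'.' character: 1
TLD length: 6
Total = 13 + 1 + 10 + 1 + 6 = 31

31


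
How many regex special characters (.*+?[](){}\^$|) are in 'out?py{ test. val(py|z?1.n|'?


Regex special characters are: . * + ? [ ] ( ) { } \ ^ $ |
Scanning 'out?py{ test. val(py|z?1.n|':
  pos 3: '?' -> SPECIAL
  pos 6: '{' -> SPECIAL
  pos 12: '.' -> SPECIAL
  pos 17: '(' -> SPECIAL
  pos 20: '|' -> SPECIAL
  pos 22: '?' -> SPECIAL
  pos 24: '.' -> SPECIAL
  pos 26: '|' -> SPECIAL
Special chars found: ['?', '{', '.', '(', '|', '?', '.', '|']
Total: 8

8


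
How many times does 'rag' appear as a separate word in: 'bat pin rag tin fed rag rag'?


Scanning each word for exact match 'rag':
  Word 1: 'bat' -> no
  Word 2: 'pin' -> no
  Word 3: 'rag' -> MATCH
  Word 4: 'tin' -> no
  Word 5: 'fed' -> no
  Word 6: 'rag' -> MATCH
  Word 7: 'rag' -> MATCH
Total matches: 3

3


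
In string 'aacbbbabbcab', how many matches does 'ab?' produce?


Pattern 'ab?' matches 'a' optionally followed by 'b'.
String: 'aacbbbabbcab'
Scanning left to right for 'a' then checking next char:
  Match 1: 'a' (a not followed by b)
  Match 2: 'a' (a not followed by b)
  Match 3: 'ab' (a followed by b)
  Match 4: 'ab' (a followed by b)
Total matches: 4

4


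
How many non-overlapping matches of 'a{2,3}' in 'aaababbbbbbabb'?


Pattern 'a{2,3}' matches between 2 and 3 consecutive a's (greedy).
String: 'aaababbbbbbabb'
Finding runs of a's and applying greedy matching:
  Run at pos 0: 'aaa' (length 3)
  Run at pos 4: 'a' (length 1)
  Run at pos 11: 'a' (length 1)
Matches: ['aaa']
Count: 1

1


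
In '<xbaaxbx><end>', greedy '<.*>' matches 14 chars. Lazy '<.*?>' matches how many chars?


Greedy '<.*>' tries to match as MUCH as possible.
Lazy '<.*?>' tries to match as LITTLE as possible.

String: '<xbaaxbx><end>'
Greedy '<.*>' starts at first '<' and extends to the LAST '>': '<xbaaxbx><end>' (14 chars)
Lazy '<.*?>' starts at first '<' and stops at the FIRST '>': '<xbaaxbx>' (9 chars)

9


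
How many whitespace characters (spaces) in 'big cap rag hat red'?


\s matches whitespace characters (spaces, tabs, etc.).
Text: 'big cap rag hat red'
This text has 5 words separated by spaces.
Number of spaces = number of words - 1 = 5 - 1 = 4

4


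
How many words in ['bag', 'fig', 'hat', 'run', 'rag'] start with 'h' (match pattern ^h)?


Pattern ^h anchors to start of word. Check which words begin with 'h':
  'bag' -> no
  'fig' -> no
  'hat' -> MATCH (starts with 'h')
  'run' -> no
  'rag' -> no
Matching words: ['hat']
Count: 1

1


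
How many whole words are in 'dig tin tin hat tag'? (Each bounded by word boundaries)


Word boundaries (\b) mark the start/end of each word.
Text: 'dig tin tin hat tag'
Splitting by whitespace:
  Word 1: 'dig'
  Word 2: 'tin'
  Word 3: 'tin'
  Word 4: 'hat'
  Word 5: 'tag'
Total whole words: 5

5


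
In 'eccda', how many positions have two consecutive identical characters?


Looking for consecutive identical characters in 'eccda':
  pos 0-1: 'e' vs 'c' -> different
  pos 1-2: 'c' vs 'c' -> MATCH ('cc')
  pos 2-3: 'c' vs 'd' -> different
  pos 3-4: 'd' vs 'a' -> different
Consecutive identical pairs: ['cc']
Count: 1

1


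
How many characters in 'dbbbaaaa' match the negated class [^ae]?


Negated class [^ae] matches any char NOT in {a, e}
Scanning 'dbbbaaaa':
  pos 0: 'd' -> MATCH
  pos 1: 'b' -> MATCH
  pos 2: 'b' -> MATCH
  pos 3: 'b' -> MATCH
  pos 4: 'a' -> no (excluded)
  pos 5: 'a' -> no (excluded)
  pos 6: 'a' -> no (excluded)
  pos 7: 'a' -> no (excluded)
Total matches: 4

4


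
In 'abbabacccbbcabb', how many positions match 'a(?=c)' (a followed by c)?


Lookahead 'a(?=c)' matches 'a' only when followed by 'c'.
String: 'abbabacccbbcabb'
Checking each position where char is 'a':
  pos 0: 'a' -> no (next='b')
  pos 3: 'a' -> no (next='b')
  pos 5: 'a' -> MATCH (next='c')
  pos 12: 'a' -> no (next='b')
Matching positions: [5]
Count: 1

1


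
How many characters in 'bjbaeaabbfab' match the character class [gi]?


Character class [gi] matches any of: {g, i}
Scanning string 'bjbaeaabbfab' character by character:
  pos 0: 'b' -> no
  pos 1: 'j' -> no
  pos 2: 'b' -> no
  pos 3: 'a' -> no
  pos 4: 'e' -> no
  pos 5: 'a' -> no
  pos 6: 'a' -> no
  pos 7: 'b' -> no
  pos 8: 'b' -> no
  pos 9: 'f' -> no
  pos 10: 'a' -> no
  pos 11: 'b' -> no
Total matches: 0

0


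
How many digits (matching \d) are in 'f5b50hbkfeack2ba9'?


\d matches any digit 0-9.
Scanning 'f5b50hbkfeack2ba9':
  pos 1: '5' -> DIGIT
  pos 3: '5' -> DIGIT
  pos 4: '0' -> DIGIT
  pos 13: '2' -> DIGIT
  pos 16: '9' -> DIGIT
Digits found: ['5', '5', '0', '2', '9']
Total: 5

5


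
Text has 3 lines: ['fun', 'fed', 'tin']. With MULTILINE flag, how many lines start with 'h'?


With MULTILINE flag, ^ matches the start of each line.
Lines: ['fun', 'fed', 'tin']
Checking which lines start with 'h':
  Line 1: 'fun' -> no
  Line 2: 'fed' -> no
  Line 3: 'tin' -> no
Matching lines: []
Count: 0

0


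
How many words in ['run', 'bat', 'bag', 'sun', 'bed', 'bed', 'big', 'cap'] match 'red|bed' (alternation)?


Alternation 'red|bed' matches either 'red' or 'bed'.
Checking each word:
  'run' -> no
  'bat' -> no
  'bag' -> no
  'sun' -> no
  'bed' -> MATCH
  'bed' -> MATCH
  'big' -> no
  'cap' -> no
Matches: ['bed', 'bed']
Count: 2

2


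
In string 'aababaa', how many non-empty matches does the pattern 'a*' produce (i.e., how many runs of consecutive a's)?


Pattern 'a*' matches zero or more a's. We want non-empty runs of consecutive a's.
String: 'aababaa'
Walking through the string to find runs of a's:
  Run 1: positions 0-1 -> 'aa'
  Run 2: positions 3-3 -> 'a'
  Run 3: positions 5-6 -> 'aa'
Non-empty runs found: ['aa', 'a', 'aa']
Count: 3

3


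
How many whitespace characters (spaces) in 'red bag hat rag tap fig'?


\s matches whitespace characters (spaces, tabs, etc.).
Text: 'red bag hat rag tap fig'
This text has 6 words separated by spaces.
Number of spaces = number of words - 1 = 6 - 1 = 5

5


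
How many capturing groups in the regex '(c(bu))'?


To count capturing groups, count each '(' that starts a group.
Pattern: '(c(bu))'
Walking through the pattern:
  Position 0: '(' -> group #1
  Position 2: '(' -> group #2
Total capturing groups: 2

2


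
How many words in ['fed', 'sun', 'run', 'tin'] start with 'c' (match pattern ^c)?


Pattern ^c anchors to start of word. Check which words begin with 'c':
  'fed' -> no
  'sun' -> no
  'run' -> no
  'tin' -> no
Matching words: []
Count: 0

0


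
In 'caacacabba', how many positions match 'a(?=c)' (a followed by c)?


Lookahead 'a(?=c)' matches 'a' only when followed by 'c'.
String: 'caacacabba'
Checking each position where char is 'a':
  pos 1: 'a' -> no (next='a')
  pos 2: 'a' -> MATCH (next='c')
  pos 4: 'a' -> MATCH (next='c')
  pos 6: 'a' -> no (next='b')
Matching positions: [2, 4]
Count: 2

2


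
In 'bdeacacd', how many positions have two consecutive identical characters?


Looking for consecutive identical characters in 'bdeacacd':
  pos 0-1: 'b' vs 'd' -> different
  pos 1-2: 'd' vs 'e' -> different
  pos 2-3: 'e' vs 'a' -> different
  pos 3-4: 'a' vs 'c' -> different
  pos 4-5: 'c' vs 'a' -> different
  pos 5-6: 'a' vs 'c' -> different
  pos 6-7: 'c' vs 'd' -> different
Consecutive identical pairs: []
Count: 0

0


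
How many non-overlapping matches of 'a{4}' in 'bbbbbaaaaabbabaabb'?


Pattern 'a{4}' matches exactly 4 consecutive a's (greedy, non-overlapping).
String: 'bbbbbaaaaabbabaabb'
Scanning for runs of a's:
  Run at pos 5: 'aaaaa' (length 5) -> 1 match(es)
  Run at pos 12: 'a' (length 1) -> 0 match(es)
  Run at pos 14: 'aa' (length 2) -> 0 match(es)
Matches found: ['aaaa']
Total: 1

1


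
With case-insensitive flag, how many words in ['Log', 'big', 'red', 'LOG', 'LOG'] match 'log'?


Case-insensitive matching: compare each word's lowercase form to 'log'.
  'Log' -> lower='log' -> MATCH
  'big' -> lower='big' -> no
  'red' -> lower='red' -> no
  'LOG' -> lower='log' -> MATCH
  'LOG' -> lower='log' -> MATCH
Matches: ['Log', 'LOG', 'LOG']
Count: 3

3


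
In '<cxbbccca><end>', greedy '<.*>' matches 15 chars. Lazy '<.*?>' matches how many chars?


Greedy '<.*>' tries to match as MUCH as possible.
Lazy '<.*?>' tries to match as LITTLE as possible.

String: '<cxbbccca><end>'
Greedy '<.*>' starts at first '<' and extends to the LAST '>': '<cxbbccca><end>' (15 chars)
Lazy '<.*?>' starts at first '<' and stops at the FIRST '>': '<cxbbccca>' (10 chars)

10


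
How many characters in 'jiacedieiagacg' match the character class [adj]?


Character class [adj] matches any of: {a, d, j}
Scanning string 'jiacedieiagacg' character by character:
  pos 0: 'j' -> MATCH
  pos 1: 'i' -> no
  pos 2: 'a' -> MATCH
  pos 3: 'c' -> no
  pos 4: 'e' -> no
  pos 5: 'd' -> MATCH
  pos 6: 'i' -> no
  pos 7: 'e' -> no
  pos 8: 'i' -> no
  pos 9: 'a' -> MATCH
  pos 10: 'g' -> no
  pos 11: 'a' -> MATCH
  pos 12: 'c' -> no
  pos 13: 'g' -> no
Total matches: 5

5


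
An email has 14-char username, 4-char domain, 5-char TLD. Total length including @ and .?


An email address has format: username@domain.tld
Username length: 14
'@' character: 1
Domain length: 4
'.' character: 1
TLD length: 5
Total = 14 + 1 + 4 + 1 + 5 = 25

25


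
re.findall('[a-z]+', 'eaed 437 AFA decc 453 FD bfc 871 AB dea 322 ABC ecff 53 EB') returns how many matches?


Pattern '[a-z]+' finds one or more lowercase letters.
Text: 'eaed 437 AFA decc 453 FD bfc 871 AB dea 322 ABC ecff 53 EB'
Scanning for matches:
  Match 1: 'eaed'
  Match 2: 'decc'
  Match 3: 'bfc'
  Match 4: 'dea'
  Match 5: 'ecff'
Total matches: 5

5


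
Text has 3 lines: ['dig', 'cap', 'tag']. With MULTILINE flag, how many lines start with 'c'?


With MULTILINE flag, ^ matches the start of each line.
Lines: ['dig', 'cap', 'tag']
Checking which lines start with 'c':
  Line 1: 'dig' -> no
  Line 2: 'cap' -> MATCH
  Line 3: 'tag' -> no
Matching lines: ['cap']
Count: 1

1


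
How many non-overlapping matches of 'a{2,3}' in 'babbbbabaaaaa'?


Pattern 'a{2,3}' matches between 2 and 3 consecutive a's (greedy).
String: 'babbbbabaaaaa'
Finding runs of a's and applying greedy matching:
  Run at pos 1: 'a' (length 1)
  Run at pos 6: 'a' (length 1)
  Run at pos 8: 'aaaaa' (length 5)
Matches: ['aaa', 'aa']
Count: 2

2


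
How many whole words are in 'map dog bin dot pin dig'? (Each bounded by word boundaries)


Word boundaries (\b) mark the start/end of each word.
Text: 'map dog bin dot pin dig'
Splitting by whitespace:
  Word 1: 'map'
  Word 2: 'dog'
  Word 3: 'bin'
  Word 4: 'dot'
  Word 5: 'pin'
  Word 6: 'dig'
Total whole words: 6

6


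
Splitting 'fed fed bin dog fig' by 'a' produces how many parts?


Splitting by 'a' breaks the string at each occurrence of the separator.
Text: 'fed fed bin dog fig'
Parts after split:
  Part 1: 'fed fed bin dog fig'
Total parts: 1

1


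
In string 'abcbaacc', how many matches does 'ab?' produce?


Pattern 'ab?' matches 'a' optionally followed by 'b'.
String: 'abcbaacc'
Scanning left to right for 'a' then checking next char:
  Match 1: 'ab' (a followed by b)
  Match 2: 'a' (a not followed by b)
  Match 3: 'a' (a not followed by b)
Total matches: 3

3


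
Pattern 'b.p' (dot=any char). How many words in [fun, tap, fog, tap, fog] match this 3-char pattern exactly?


Pattern 'b.p' means: starts with 'b', any single char, ends with 'p'.
Checking each word (must be exactly 3 chars):
  'fun' (len=3): no
  'tap' (len=3): no
  'fog' (len=3): no
  'tap' (len=3): no
  'fog' (len=3): no
Matching words: []
Total: 0

0


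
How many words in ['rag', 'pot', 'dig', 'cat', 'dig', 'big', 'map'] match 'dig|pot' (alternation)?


Alternation 'dig|pot' matches either 'dig' or 'pot'.
Checking each word:
  'rag' -> no
  'pot' -> MATCH
  'dig' -> MATCH
  'cat' -> no
  'dig' -> MATCH
  'big' -> no
  'map' -> no
Matches: ['pot', 'dig', 'dig']
Count: 3

3


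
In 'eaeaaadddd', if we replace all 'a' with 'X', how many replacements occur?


re.sub('a', 'X', text) replaces every occurrence of 'a' with 'X'.
Text: 'eaeaaadddd'
Scanning for 'a':
  pos 1: 'a' -> replacement #1
  pos 3: 'a' -> replacement #2
  pos 4: 'a' -> replacement #3
  pos 5: 'a' -> replacement #4
Total replacements: 4

4


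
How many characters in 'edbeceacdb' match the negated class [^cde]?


Negated class [^cde] matches any char NOT in {c, d, e}
Scanning 'edbeceacdb':
  pos 0: 'e' -> no (excluded)
  pos 1: 'd' -> no (excluded)
  pos 2: 'b' -> MATCH
  pos 3: 'e' -> no (excluded)
  pos 4: 'c' -> no (excluded)
  pos 5: 'e' -> no (excluded)
  pos 6: 'a' -> MATCH
  pos 7: 'c' -> no (excluded)
  pos 8: 'd' -> no (excluded)
  pos 9: 'b' -> MATCH
Total matches: 3

3


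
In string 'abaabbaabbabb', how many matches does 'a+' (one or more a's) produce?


Pattern 'a+' matches one or more consecutive a's.
String: 'abaabbaabbabb'
Scanning for runs of a:
  Match 1: 'a' (length 1)
  Match 2: 'aa' (length 2)
  Match 3: 'aa' (length 2)
  Match 4: 'a' (length 1)
Total matches: 4

4


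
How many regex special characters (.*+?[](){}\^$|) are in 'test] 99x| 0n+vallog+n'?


Regex special characters are: . * + ? [ ] ( ) { } \ ^ $ |
Scanning 'test] 99x| 0n+vallog+n':
  pos 4: ']' -> SPECIAL
  pos 9: '|' -> SPECIAL
  pos 13: '+' -> SPECIAL
  pos 20: '+' -> SPECIAL
Special chars found: [']', '|', '+', '+']
Total: 4

4


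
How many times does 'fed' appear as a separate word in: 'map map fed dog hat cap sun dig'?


Scanning each word for exact match 'fed':
  Word 1: 'map' -> no
  Word 2: 'map' -> no
  Word 3: 'fed' -> MATCH
  Word 4: 'dog' -> no
  Word 5: 'hat' -> no
  Word 6: 'cap' -> no
  Word 7: 'sun' -> no
  Word 8: 'dig' -> no
Total matches: 1

1


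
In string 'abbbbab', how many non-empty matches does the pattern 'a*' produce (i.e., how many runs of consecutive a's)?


Pattern 'a*' matches zero or more a's. We want non-empty runs of consecutive a's.
String: 'abbbbab'
Walking through the string to find runs of a's:
  Run 1: positions 0-0 -> 'a'
  Run 2: positions 5-5 -> 'a'
Non-empty runs found: ['a', 'a']
Count: 2

2


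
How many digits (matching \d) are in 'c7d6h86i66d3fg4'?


\d matches any digit 0-9.
Scanning 'c7d6h86i66d3fg4':
  pos 1: '7' -> DIGIT
  pos 3: '6' -> DIGIT
  pos 5: '8' -> DIGIT
  pos 6: '6' -> DIGIT
  pos 8: '6' -> DIGIT
  pos 9: '6' -> DIGIT
  pos 11: '3' -> DIGIT
  pos 14: '4' -> DIGIT
Digits found: ['7', '6', '8', '6', '6', '6', '3', '4']
Total: 8

8


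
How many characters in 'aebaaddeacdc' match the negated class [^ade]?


Negated class [^ade] matches any char NOT in {a, d, e}
Scanning 'aebaaddeacdc':
  pos 0: 'a' -> no (excluded)
  pos 1: 'e' -> no (excluded)
  pos 2: 'b' -> MATCH
  pos 3: 'a' -> no (excluded)
  pos 4: 'a' -> no (excluded)
  pos 5: 'd' -> no (excluded)
  pos 6: 'd' -> no (excluded)
  pos 7: 'e' -> no (excluded)
  pos 8: 'a' -> no (excluded)
  pos 9: 'c' -> MATCH
  pos 10: 'd' -> no (excluded)
  pos 11: 'c' -> MATCH
Total matches: 3

3


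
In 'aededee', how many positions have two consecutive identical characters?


Looking for consecutive identical characters in 'aededee':
  pos 0-1: 'a' vs 'e' -> different
  pos 1-2: 'e' vs 'd' -> different
  pos 2-3: 'd' vs 'e' -> different
  pos 3-4: 'e' vs 'd' -> different
  pos 4-5: 'd' vs 'e' -> different
  pos 5-6: 'e' vs 'e' -> MATCH ('ee')
Consecutive identical pairs: ['ee']
Count: 1

1


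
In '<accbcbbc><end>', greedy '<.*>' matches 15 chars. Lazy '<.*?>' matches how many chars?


Greedy '<.*>' tries to match as MUCH as possible.
Lazy '<.*?>' tries to match as LITTLE as possible.

String: '<accbcbbc><end>'
Greedy '<.*>' starts at first '<' and extends to the LAST '>': '<accbcbbc><end>' (15 chars)
Lazy '<.*?>' starts at first '<' and stops at the FIRST '>': '<accbcbbc>' (10 chars)

10


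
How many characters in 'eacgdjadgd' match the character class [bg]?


Character class [bg] matches any of: {b, g}
Scanning string 'eacgdjadgd' character by character:
  pos 0: 'e' -> no
  pos 1: 'a' -> no
  pos 2: 'c' -> no
  pos 3: 'g' -> MATCH
  pos 4: 'd' -> no
  pos 5: 'j' -> no
  pos 6: 'a' -> no
  pos 7: 'd' -> no
  pos 8: 'g' -> MATCH
  pos 9: 'd' -> no
Total matches: 2

2


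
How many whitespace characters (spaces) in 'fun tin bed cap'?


\s matches whitespace characters (spaces, tabs, etc.).
Text: 'fun tin bed cap'
This text has 4 words separated by spaces.
Number of spaces = number of words - 1 = 4 - 1 = 3

3


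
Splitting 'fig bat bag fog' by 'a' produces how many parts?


Splitting by 'a' breaks the string at each occurrence of the separator.
Text: 'fig bat bag fog'
Parts after split:
  Part 1: 'fig b'
  Part 2: 't b'
  Part 3: 'g fog'
Total parts: 3

3


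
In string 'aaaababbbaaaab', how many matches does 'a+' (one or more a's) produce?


Pattern 'a+' matches one or more consecutive a's.
String: 'aaaababbbaaaab'
Scanning for runs of a:
  Match 1: 'aaaa' (length 4)
  Match 2: 'a' (length 1)
  Match 3: 'aaaa' (length 4)
Total matches: 3

3


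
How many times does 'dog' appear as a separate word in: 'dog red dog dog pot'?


Scanning each word for exact match 'dog':
  Word 1: 'dog' -> MATCH
  Word 2: 'red' -> no
  Word 3: 'dog' -> MATCH
  Word 4: 'dog' -> MATCH
  Word 5: 'pot' -> no
Total matches: 3

3


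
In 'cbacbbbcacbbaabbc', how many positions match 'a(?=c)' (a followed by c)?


Lookahead 'a(?=c)' matches 'a' only when followed by 'c'.
String: 'cbacbbbcacbbaabbc'
Checking each position where char is 'a':
  pos 2: 'a' -> MATCH (next='c')
  pos 8: 'a' -> MATCH (next='c')
  pos 12: 'a' -> no (next='a')
  pos 13: 'a' -> no (next='b')
Matching positions: [2, 8]
Count: 2

2


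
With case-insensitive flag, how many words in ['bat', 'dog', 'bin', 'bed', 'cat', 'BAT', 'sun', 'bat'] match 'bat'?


Case-insensitive matching: compare each word's lowercase form to 'bat'.
  'bat' -> lower='bat' -> MATCH
  'dog' -> lower='dog' -> no
  'bin' -> lower='bin' -> no
  'bed' -> lower='bed' -> no
  'cat' -> lower='cat' -> no
  'BAT' -> lower='bat' -> MATCH
  'sun' -> lower='sun' -> no
  'bat' -> lower='bat' -> MATCH
Matches: ['bat', 'BAT', 'bat']
Count: 3

3


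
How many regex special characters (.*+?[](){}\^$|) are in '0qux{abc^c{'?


Regex special characters are: . * + ? [ ] ( ) { } \ ^ $ |
Scanning '0qux{abc^c{':
  pos 4: '{' -> SPECIAL
  pos 8: '^' -> SPECIAL
  pos 10: '{' -> SPECIAL
Special chars found: ['{', '^', '{']
Total: 3

3


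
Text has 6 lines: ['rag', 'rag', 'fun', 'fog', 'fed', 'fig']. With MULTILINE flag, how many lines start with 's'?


With MULTILINE flag, ^ matches the start of each line.
Lines: ['rag', 'rag', 'fun', 'fog', 'fed', 'fig']
Checking which lines start with 's':
  Line 1: 'rag' -> no
  Line 2: 'rag' -> no
  Line 3: 'fun' -> no
  Line 4: 'fog' -> no
  Line 5: 'fed' -> no
  Line 6: 'fig' -> no
Matching lines: []
Count: 0

0


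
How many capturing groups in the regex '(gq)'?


To count capturing groups, count each '(' that starts a group.
Pattern: '(gq)'
Walking through the pattern:
  Position 0: '(' -> group #1
Total capturing groups: 1

1


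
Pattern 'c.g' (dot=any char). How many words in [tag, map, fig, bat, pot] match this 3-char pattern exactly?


Pattern 'c.g' means: starts with 'c', any single char, ends with 'g'.
Checking each word (must be exactly 3 chars):
  'tag' (len=3): no
  'map' (len=3): no
  'fig' (len=3): no
  'bat' (len=3): no
  'pot' (len=3): no
Matching words: []
Total: 0

0


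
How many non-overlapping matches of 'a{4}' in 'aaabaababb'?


Pattern 'a{4}' matches exactly 4 consecutive a's (greedy, non-overlapping).
String: 'aaabaababb'
Scanning for runs of a's:
  Run at pos 0: 'aaa' (length 3) -> 0 match(es)
  Run at pos 4: 'aa' (length 2) -> 0 match(es)
  Run at pos 7: 'a' (length 1) -> 0 match(es)
Matches found: []
Total: 0

0


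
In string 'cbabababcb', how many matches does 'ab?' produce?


Pattern 'ab?' matches 'a' optionally followed by 'b'.
String: 'cbabababcb'
Scanning left to right for 'a' then checking next char:
  Match 1: 'ab' (a followed by b)
  Match 2: 'ab' (a followed by b)
  Match 3: 'ab' (a followed by b)
Total matches: 3

3


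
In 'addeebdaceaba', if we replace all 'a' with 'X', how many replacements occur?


re.sub('a', 'X', text) replaces every occurrence of 'a' with 'X'.
Text: 'addeebdaceaba'
Scanning for 'a':
  pos 0: 'a' -> replacement #1
  pos 7: 'a' -> replacement #2
  pos 10: 'a' -> replacement #3
  pos 12: 'a' -> replacement #4
Total replacements: 4

4


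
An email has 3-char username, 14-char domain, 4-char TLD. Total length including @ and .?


An email address has format: username@domain.tld
Username length: 3
'@' character: 1
Domain length: 14
'.' character: 1
TLD length: 4
Total = 3 + 1 + 14 + 1 + 4 = 23

23


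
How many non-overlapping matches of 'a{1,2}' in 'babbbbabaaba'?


Pattern 'a{1,2}' matches between 1 and 2 consecutive a's (greedy).
String: 'babbbbabaaba'
Finding runs of a's and applying greedy matching:
  Run at pos 1: 'a' (length 1)
  Run at pos 6: 'a' (length 1)
  Run at pos 8: 'aa' (length 2)
  Run at pos 11: 'a' (length 1)
Matches: ['a', 'a', 'aa', 'a']
Count: 4

4


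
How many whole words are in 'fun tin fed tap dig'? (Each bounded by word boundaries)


Word boundaries (\b) mark the start/end of each word.
Text: 'fun tin fed tap dig'
Splitting by whitespace:
  Word 1: 'fun'
  Word 2: 'tin'
  Word 3: 'fed'
  Word 4: 'tap'
  Word 5: 'dig'
Total whole words: 5

5


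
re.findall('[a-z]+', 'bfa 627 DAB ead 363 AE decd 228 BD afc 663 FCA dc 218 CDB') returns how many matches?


Pattern '[a-z]+' finds one or more lowercase letters.
Text: 'bfa 627 DAB ead 363 AE decd 228 BD afc 663 FCA dc 218 CDB'
Scanning for matches:
  Match 1: 'bfa'
  Match 2: 'ead'
  Match 3: 'decd'
  Match 4: 'afc'
  Match 5: 'dc'
Total matches: 5

5


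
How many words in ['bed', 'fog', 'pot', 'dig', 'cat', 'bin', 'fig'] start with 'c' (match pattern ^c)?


Pattern ^c anchors to start of word. Check which words begin with 'c':
  'bed' -> no
  'fog' -> no
  'pot' -> no
  'dig' -> no
  'cat' -> MATCH (starts with 'c')
  'bin' -> no
  'fig' -> no
Matching words: ['cat']
Count: 1

1


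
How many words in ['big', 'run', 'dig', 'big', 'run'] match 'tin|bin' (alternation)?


Alternation 'tin|bin' matches either 'tin' or 'bin'.
Checking each word:
  'big' -> no
  'run' -> no
  'dig' -> no
  'big' -> no
  'run' -> no
Matches: []
Count: 0

0


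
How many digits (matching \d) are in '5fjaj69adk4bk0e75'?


\d matches any digit 0-9.
Scanning '5fjaj69adk4bk0e75':
  pos 0: '5' -> DIGIT
  pos 5: '6' -> DIGIT
  pos 6: '9' -> DIGIT
  pos 10: '4' -> DIGIT
  pos 13: '0' -> DIGIT
  pos 15: '7' -> DIGIT
  pos 16: '5' -> DIGIT
Digits found: ['5', '6', '9', '4', '0', '7', '5']
Total: 7

7


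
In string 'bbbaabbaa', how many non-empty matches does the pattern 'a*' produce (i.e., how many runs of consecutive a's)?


Pattern 'a*' matches zero or more a's. We want non-empty runs of consecutive a's.
String: 'bbbaabbaa'
Walking through the string to find runs of a's:
  Run 1: positions 3-4 -> 'aa'
  Run 2: positions 7-8 -> 'aa'
Non-empty runs found: ['aa', 'aa']
Count: 2

2


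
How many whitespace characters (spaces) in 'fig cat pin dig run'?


\s matches whitespace characters (spaces, tabs, etc.).
Text: 'fig cat pin dig run'
This text has 5 words separated by spaces.
Number of spaces = number of words - 1 = 5 - 1 = 4

4


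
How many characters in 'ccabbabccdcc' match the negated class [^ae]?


Negated class [^ae] matches any char NOT in {a, e}
Scanning 'ccabbabccdcc':
  pos 0: 'c' -> MATCH
  pos 1: 'c' -> MATCH
  pos 2: 'a' -> no (excluded)
  pos 3: 'b' -> MATCH
  pos 4: 'b' -> MATCH
  pos 5: 'a' -> no (excluded)
  pos 6: 'b' -> MATCH
  pos 7: 'c' -> MATCH
  pos 8: 'c' -> MATCH
  pos 9: 'd' -> MATCH
  pos 10: 'c' -> MATCH
  pos 11: 'c' -> MATCH
Total matches: 10

10


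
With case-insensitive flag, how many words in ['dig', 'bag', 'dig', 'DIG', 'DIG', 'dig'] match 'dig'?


Case-insensitive matching: compare each word's lowercase form to 'dig'.
  'dig' -> lower='dig' -> MATCH
  'bag' -> lower='bag' -> no
  'dig' -> lower='dig' -> MATCH
  'DIG' -> lower='dig' -> MATCH
  'DIG' -> lower='dig' -> MATCH
  'dig' -> lower='dig' -> MATCH
Matches: ['dig', 'dig', 'DIG', 'DIG', 'dig']
Count: 5

5


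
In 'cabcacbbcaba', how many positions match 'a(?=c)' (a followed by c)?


Lookahead 'a(?=c)' matches 'a' only when followed by 'c'.
String: 'cabcacbbcaba'
Checking each position where char is 'a':
  pos 1: 'a' -> no (next='b')
  pos 4: 'a' -> MATCH (next='c')
  pos 9: 'a' -> no (next='b')
Matching positions: [4]
Count: 1

1


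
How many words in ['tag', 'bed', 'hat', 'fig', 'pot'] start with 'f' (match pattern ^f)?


Pattern ^f anchors to start of word. Check which words begin with 'f':
  'tag' -> no
  'bed' -> no
  'hat' -> no
  'fig' -> MATCH (starts with 'f')
  'pot' -> no
Matching words: ['fig']
Count: 1

1


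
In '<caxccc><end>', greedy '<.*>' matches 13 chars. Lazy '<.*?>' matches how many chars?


Greedy '<.*>' tries to match as MUCH as possible.
Lazy '<.*?>' tries to match as LITTLE as possible.

String: '<caxccc><end>'
Greedy '<.*>' starts at first '<' and extends to the LAST '>': '<caxccc><end>' (13 chars)
Lazy '<.*?>' starts at first '<' and stops at the FIRST '>': '<caxccc>' (8 chars)

8


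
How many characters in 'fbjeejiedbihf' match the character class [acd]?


Character class [acd] matches any of: {a, c, d}
Scanning string 'fbjeejiedbihf' character by character:
  pos 0: 'f' -> no
  pos 1: 'b' -> no
  pos 2: 'j' -> no
  pos 3: 'e' -> no
  pos 4: 'e' -> no
  pos 5: 'j' -> no
  pos 6: 'i' -> no
  pos 7: 'e' -> no
  pos 8: 'd' -> MATCH
  pos 9: 'b' -> no
  pos 10: 'i' -> no
  pos 11: 'h' -> no
  pos 12: 'f' -> no
Total matches: 1

1


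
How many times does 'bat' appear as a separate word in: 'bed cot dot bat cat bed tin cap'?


Scanning each word for exact match 'bat':
  Word 1: 'bed' -> no
  Word 2: 'cot' -> no
  Word 3: 'dot' -> no
  Word 4: 'bat' -> MATCH
  Word 5: 'cat' -> no
  Word 6: 'bed' -> no
  Word 7: 'tin' -> no
  Word 8: 'cap' -> no
Total matches: 1

1


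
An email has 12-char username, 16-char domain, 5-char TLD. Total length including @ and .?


An email address has format: username@domain.tld
Username length: 12
'@' character: 1
Domain length: 16
'.' character: 1
TLD length: 5
Total = 12 + 1 + 16 + 1 + 5 = 35

35


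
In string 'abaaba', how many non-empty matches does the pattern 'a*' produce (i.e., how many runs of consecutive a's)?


Pattern 'a*' matches zero or more a's. We want non-empty runs of consecutive a's.
String: 'abaaba'
Walking through the string to find runs of a's:
  Run 1: positions 0-0 -> 'a'
  Run 2: positions 2-3 -> 'aa'
  Run 3: positions 5-5 -> 'a'
Non-empty runs found: ['a', 'aa', 'a']
Count: 3

3


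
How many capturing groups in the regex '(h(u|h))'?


To count capturing groups, count each '(' that starts a group.
Pattern: '(h(u|h))'
Walking through the pattern:
  Position 0: '(' -> group #1
  Position 2: '(' -> group #2
Total capturing groups: 2

2


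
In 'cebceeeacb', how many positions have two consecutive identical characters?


Looking for consecutive identical characters in 'cebceeeacb':
  pos 0-1: 'c' vs 'e' -> different
  pos 1-2: 'e' vs 'b' -> different
  pos 2-3: 'b' vs 'c' -> different
  pos 3-4: 'c' vs 'e' -> different
  pos 4-5: 'e' vs 'e' -> MATCH ('ee')
  pos 5-6: 'e' vs 'e' -> MATCH ('ee')
  pos 6-7: 'e' vs 'a' -> different
  pos 7-8: 'a' vs 'c' -> different
  pos 8-9: 'c' vs 'b' -> different
Consecutive identical pairs: ['ee', 'ee']
Count: 2

2


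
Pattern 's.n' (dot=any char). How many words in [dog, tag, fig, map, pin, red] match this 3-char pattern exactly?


Pattern 's.n' means: starts with 's', any single char, ends with 'n'.
Checking each word (must be exactly 3 chars):
  'dog' (len=3): no
  'tag' (len=3): no
  'fig' (len=3): no
  'map' (len=3): no
  'pin' (len=3): no
  'red' (len=3): no
Matching words: []
Total: 0

0


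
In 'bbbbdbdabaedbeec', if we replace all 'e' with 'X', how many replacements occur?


re.sub('e', 'X', text) replaces every occurrence of 'e' with 'X'.
Text: 'bbbbdbdabaedbeec'
Scanning for 'e':
  pos 10: 'e' -> replacement #1
  pos 13: 'e' -> replacement #2
  pos 14: 'e' -> replacement #3
Total replacements: 3

3


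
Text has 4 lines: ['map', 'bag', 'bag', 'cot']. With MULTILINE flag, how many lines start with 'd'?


With MULTILINE flag, ^ matches the start of each line.
Lines: ['map', 'bag', 'bag', 'cot']
Checking which lines start with 'd':
  Line 1: 'map' -> no
  Line 2: 'bag' -> no
  Line 3: 'bag' -> no
  Line 4: 'cot' -> no
Matching lines: []
Count: 0

0


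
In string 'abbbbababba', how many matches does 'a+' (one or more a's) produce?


Pattern 'a+' matches one or more consecutive a's.
String: 'abbbbababba'
Scanning for runs of a:
  Match 1: 'a' (length 1)
  Match 2: 'a' (length 1)
  Match 3: 'a' (length 1)
  Match 4: 'a' (length 1)
Total matches: 4

4


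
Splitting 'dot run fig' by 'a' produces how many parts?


Splitting by 'a' breaks the string at each occurrence of the separator.
Text: 'dot run fig'
Parts after split:
  Part 1: 'dot run fig'
Total parts: 1

1


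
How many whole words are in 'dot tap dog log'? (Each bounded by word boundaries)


Word boundaries (\b) mark the start/end of each word.
Text: 'dot tap dog log'
Splitting by whitespace:
  Word 1: 'dot'
  Word 2: 'tap'
  Word 3: 'dog'
  Word 4: 'log'
Total whole words: 4

4


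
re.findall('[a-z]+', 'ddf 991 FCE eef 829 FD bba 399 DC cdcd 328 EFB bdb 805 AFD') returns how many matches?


Pattern '[a-z]+' finds one or more lowercase letters.
Text: 'ddf 991 FCE eef 829 FD bba 399 DC cdcd 328 EFB bdb 805 AFD'
Scanning for matches:
  Match 1: 'ddf'
  Match 2: 'eef'
  Match 3: 'bba'
  Match 4: 'cdcd'
  Match 5: 'bdb'
Total matches: 5

5


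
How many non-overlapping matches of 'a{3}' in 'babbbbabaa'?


Pattern 'a{3}' matches exactly 3 consecutive a's (greedy, non-overlapping).
String: 'babbbbabaa'
Scanning for runs of a's:
  Run at pos 1: 'a' (length 1) -> 0 match(es)
  Run at pos 6: 'a' (length 1) -> 0 match(es)
  Run at pos 8: 'aa' (length 2) -> 0 match(es)
Matches found: []
Total: 0

0


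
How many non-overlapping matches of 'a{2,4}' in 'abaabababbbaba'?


Pattern 'a{2,4}' matches between 2 and 4 consecutive a's (greedy).
String: 'abaabababbbaba'
Finding runs of a's and applying greedy matching:
  Run at pos 0: 'a' (length 1)
  Run at pos 2: 'aa' (length 2)
  Run at pos 5: 'a' (length 1)
  Run at pos 7: 'a' (length 1)
  Run at pos 11: 'a' (length 1)
  Run at pos 13: 'a' (length 1)
Matches: ['aa']
Count: 1

1


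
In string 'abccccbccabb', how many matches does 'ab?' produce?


Pattern 'ab?' matches 'a' optionally followed by 'b'.
String: 'abccccbccabb'
Scanning left to right for 'a' then checking next char:
  Match 1: 'ab' (a followed by b)
  Match 2: 'ab' (a followed by b)
Total matches: 2

2


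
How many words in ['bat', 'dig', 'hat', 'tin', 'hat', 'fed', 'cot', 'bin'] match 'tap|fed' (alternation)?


Alternation 'tap|fed' matches either 'tap' or 'fed'.
Checking each word:
  'bat' -> no
  'dig' -> no
  'hat' -> no
  'tin' -> no
  'hat' -> no
  'fed' -> MATCH
  'cot' -> no
  'bin' -> no
Matches: ['fed']
Count: 1

1


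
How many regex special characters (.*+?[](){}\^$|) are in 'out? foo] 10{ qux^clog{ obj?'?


Regex special characters are: . * + ? [ ] ( ) { } \ ^ $ |
Scanning 'out? foo] 10{ qux^clog{ obj?':
  pos 3: '?' -> SPECIAL
  pos 8: ']' -> SPECIAL
  pos 12: '{' -> SPECIAL
  pos 17: '^' -> SPECIAL
  pos 22: '{' -> SPECIAL
  pos 27: '?' -> SPECIAL
Special chars found: ['?', ']', '{', '^', '{', '?']
Total: 6

6


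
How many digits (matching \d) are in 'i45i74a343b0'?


\d matches any digit 0-9.
Scanning 'i45i74a343b0':
  pos 1: '4' -> DIGIT
  pos 2: '5' -> DIGIT
  pos 4: '7' -> DIGIT
  pos 5: '4' -> DIGIT
  pos 7: '3' -> DIGIT
  pos 8: '4' -> DIGIT
  pos 9: '3' -> DIGIT
  pos 11: '0' -> DIGIT
Digits found: ['4', '5', '7', '4', '3', '4', '3', '0']
Total: 8

8


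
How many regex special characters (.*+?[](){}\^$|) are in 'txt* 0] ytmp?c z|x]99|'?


Regex special characters are: . * + ? [ ] ( ) { } \ ^ $ |
Scanning 'txt* 0] ytmp?c z|x]99|':
  pos 3: '*' -> SPECIAL
  pos 6: ']' -> SPECIAL
  pos 12: '?' -> SPECIAL
  pos 16: '|' -> SPECIAL
  pos 18: ']' -> SPECIAL
  pos 21: '|' -> SPECIAL
Special chars found: ['*', ']', '?', '|', ']', '|']
Total: 6

6


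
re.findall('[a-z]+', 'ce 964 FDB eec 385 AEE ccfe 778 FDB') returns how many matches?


Pattern '[a-z]+' finds one or more lowercase letters.
Text: 'ce 964 FDB eec 385 AEE ccfe 778 FDB'
Scanning for matches:
  Match 1: 'ce'
  Match 2: 'eec'
  Match 3: 'ccfe'
Total matches: 3

3


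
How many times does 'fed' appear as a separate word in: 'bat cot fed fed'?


Scanning each word for exact match 'fed':
  Word 1: 'bat' -> no
  Word 2: 'cot' -> no
  Word 3: 'fed' -> MATCH
  Word 4: 'fed' -> MATCH
Total matches: 2

2


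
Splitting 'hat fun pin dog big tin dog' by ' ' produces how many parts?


Splitting by ' ' breaks the string at each occurrence of the separator.
Text: 'hat fun pin dog big tin dog'
Parts after split:
  Part 1: 'hat'
  Part 2: 'fun'
  Part 3: 'pin'
  Part 4: 'dog'
  Part 5: 'big'
  Part 6: 'tin'
  Part 7: 'dog'
Total parts: 7

7


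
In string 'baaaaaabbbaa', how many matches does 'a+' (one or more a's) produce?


Pattern 'a+' matches one or more consecutive a's.
String: 'baaaaaabbbaa'
Scanning for runs of a:
  Match 1: 'aaaaaa' (length 6)
  Match 2: 'aa' (length 2)
Total matches: 2

2


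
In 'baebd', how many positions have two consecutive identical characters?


Looking for consecutive identical characters in 'baebd':
  pos 0-1: 'b' vs 'a' -> different
  pos 1-2: 'a' vs 'e' -> different
  pos 2-3: 'e' vs 'b' -> different
  pos 3-4: 'b' vs 'd' -> different
Consecutive identical pairs: []
Count: 0

0


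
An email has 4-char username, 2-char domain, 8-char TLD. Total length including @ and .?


An email address has format: username@domain.tld
Username length: 4
'@' character: 1
Domain length: 2
'.' character: 1
TLD length: 8
Total = 4 + 1 + 2 + 1 + 8 = 16

16


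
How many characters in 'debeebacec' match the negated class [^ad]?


Negated class [^ad] matches any char NOT in {a, d}
Scanning 'debeebacec':
  pos 0: 'd' -> no (excluded)
  pos 1: 'e' -> MATCH
  pos 2: 'b' -> MATCH
  pos 3: 'e' -> MATCH
  pos 4: 'e' -> MATCH
  pos 5: 'b' -> MATCH
  pos 6: 'a' -> no (excluded)
  pos 7: 'c' -> MATCH
  pos 8: 'e' -> MATCH
  pos 9: 'c' -> MATCH
Total matches: 8

8


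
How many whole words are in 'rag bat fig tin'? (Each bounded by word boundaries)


Word boundaries (\b) mark the start/end of each word.
Text: 'rag bat fig tin'
Splitting by whitespace:
  Word 1: 'rag'
  Word 2: 'bat'
  Word 3: 'fig'
  Word 4: 'tin'
Total whole words: 4

4


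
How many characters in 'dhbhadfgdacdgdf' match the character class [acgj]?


Character class [acgj] matches any of: {a, c, g, j}
Scanning string 'dhbhadfgdacdgdf' character by character:
  pos 0: 'd' -> no
  pos 1: 'h' -> no
  pos 2: 'b' -> no
  pos 3: 'h' -> no
  pos 4: 'a' -> MATCH
  pos 5: 'd' -> no
  pos 6: 'f' -> no
  pos 7: 'g' -> MATCH
  pos 8: 'd' -> no
  pos 9: 'a' -> MATCH
  pos 10: 'c' -> MATCH
  pos 11: 'd' -> no
  pos 12: 'g' -> MATCH
  pos 13: 'd' -> no
  pos 14: 'f' -> no
Total matches: 5

5


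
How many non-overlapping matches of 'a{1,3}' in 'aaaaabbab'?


Pattern 'a{1,3}' matches between 1 and 3 consecutive a's (greedy).
String: 'aaaaabbab'
Finding runs of a's and applying greedy matching:
  Run at pos 0: 'aaaaa' (length 5)
  Run at pos 7: 'a' (length 1)
Matches: ['aaa', 'aa', 'a']
Count: 3

3


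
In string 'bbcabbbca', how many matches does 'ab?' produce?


Pattern 'ab?' matches 'a' optionally followed by 'b'.
String: 'bbcabbbca'
Scanning left to right for 'a' then checking next char:
  Match 1: 'ab' (a followed by b)
  Match 2: 'a' (a not followed by b)
Total matches: 2

2


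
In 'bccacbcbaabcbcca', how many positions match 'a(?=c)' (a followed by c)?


Lookahead 'a(?=c)' matches 'a' only when followed by 'c'.
String: 'bccacbcbaabcbcca'
Checking each position where char is 'a':
  pos 3: 'a' -> MATCH (next='c')
  pos 8: 'a' -> no (next='a')
  pos 9: 'a' -> no (next='b')
Matching positions: [3]
Count: 1

1


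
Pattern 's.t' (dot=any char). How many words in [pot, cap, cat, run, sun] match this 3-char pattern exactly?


Pattern 's.t' means: starts with 's', any single char, ends with 't'.
Checking each word (must be exactly 3 chars):
  'pot' (len=3): no
  'cap' (len=3): no
  'cat' (len=3): no
  'run' (len=3): no
  'sun' (len=3): no
Matching words: []
Total: 0

0


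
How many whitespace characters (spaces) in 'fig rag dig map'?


\s matches whitespace characters (spaces, tabs, etc.).
Text: 'fig rag dig map'
This text has 4 words separated by spaces.
Number of spaces = number of words - 1 = 4 - 1 = 3

3


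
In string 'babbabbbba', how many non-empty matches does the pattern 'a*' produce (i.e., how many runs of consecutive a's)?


Pattern 'a*' matches zero or more a's. We want non-empty runs of consecutive a's.
String: 'babbabbbba'
Walking through the string to find runs of a's:
  Run 1: positions 1-1 -> 'a'
  Run 2: positions 4-4 -> 'a'
  Run 3: positions 9-9 -> 'a'
Non-empty runs found: ['a', 'a', 'a']
Count: 3

3
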